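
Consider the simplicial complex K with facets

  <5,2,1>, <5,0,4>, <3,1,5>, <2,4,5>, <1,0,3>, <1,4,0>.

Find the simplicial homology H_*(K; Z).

H_0 ≅ Z,  H_1 ≅ Z,  H_2 = 0.

Take the total order 0 < 1 < 2 < 3 < 4 < 5 on the vertex set. Then K (dimension 2) consists of the simplices:

  0-simplices (6): [0], [1], [2], [3], [4], [5]
  1-simplices (12): [0,1], [0,3], [0,4], [0,5], [1,2], [1,3], [1,4], [1,5], [2,4], [2,5], [3,5], [4,5]
  2-simplices (6): [0,1,3], [0,1,4], [0,4,5], [1,2,5], [1,3,5], [2,4,5]

Hence C_0 ≅ Z^6, C_1 ≅ Z^12, C_2 ≅ Z^6.

∂_1: C_1 → C_0 is given by ∂[p,q] = [q] − [p].
This gives a 6×12 integer matrix of rank 5; reducing to Smith normal form yields diagonal entries (1,1,1,1,1).

Boundary ∂_2: C_2 → C_1 sends each 2-simplex [p,q,r] to [q,r] − [p,r] + [p,q]. For instance
  ∂[1,2,5] = [2,5] − [1,5] + [1,2],
  ∂[0,1,3] = [1,3] − [0,3] + [0,1].
As a 12×6 matrix over Z this has rank 6, with invariant factors (1,1,1,1,1,1).

Reading off H_k = ker ∂_k / im ∂_{k+1}:

  H_0: rank C_0 − rank ∂_1 = 6 − 5 = 1, and the invariant factors of ∂_1 are all 1, so H_0 ≅ Z.
  H_1: rank ker ∂_1 − rank ∂_2 = (12 − 5) − 6 = 1, and the invariant factors of ∂_2 are all 1, so H_1 ≅ Z.
  H_2: rank ker ∂_2 − rank ∂_3 = (6 − 6) − 0 = 0, and there is no ∂_3, so H_2 ≅ 0.

As a check, the Euler characteristic is 6 − 12 + 6 = 0, which agrees with 1 − 1 + 0 = 0.
(K is a triangulation of the cylinder S^1 x I.)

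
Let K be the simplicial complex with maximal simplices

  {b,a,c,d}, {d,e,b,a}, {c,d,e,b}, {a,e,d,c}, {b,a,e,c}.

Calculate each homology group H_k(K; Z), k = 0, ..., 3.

Order the vertices as a < b < c < d < e. Listing each simplex with vertices in this order, K has dimension 3 with simplices:

  0-simplices (5): a, b, c, d, e
  1-simplices (10): ab, ac, ad, ae, bc, bd, be, cd, ce, de
  2-simplices (10): abc, abd, abe, acd, ace, ade, bcd, bce, bde, cde
  3-simplices (5): abcd, abce, abde, acde, bcde

Hence C_0 ≅ Z^5, C_1 ≅ Z^10, C_2 ≅ Z^10, C_3 ≅ Z^5.

Boundary ∂_1: C_1 → C_0 sends each edge [p,q] (with p < q) to q − p. For instance
  ∂cd = d − c.
As a 5×10 matrix over Z this has rank 4, with invariant factors (1,1,1,1).

∂_2: C_2 → C_1 sends each 2-simplex [p,q,r] to [q,r] − [p,r] + [p,q]. For instance
  ∂abd = bd − ad + ab,
  ∂ace = ce − ae + ac.
The resulting 10×10 matrix has rank 6, and its Smith normal form has invariant factors (1,1,1,1,1,1).

The boundary map ∂_3: C_3 → C_2 sends each 3-simplex σ to the alternating sum Σ_i (−1)^i (σ with its i-th vertex removed). For instance
  ∂abce = bce − ace + abe − abc,
  ∂abcd = bcd − acd + abd − abc.
As a 10×5 matrix over Z this has rank 4, with invariant factors (1,1,1,1).

Reading off H_k = ker ∂_k / im ∂_{k+1}:

  H_0: rank C_0 − rank ∂_1 = 5 − 4 = 1, and the invariant factors of ∂_1 are all 1, so H_0 ≅ Z.
  H_1: rank ker ∂_1 − rank ∂_2 = (10 − 4) − 6 = 0, and the invariant factors of ∂_2 are all 1, so H_1 ≅ 0.
  H_2: rank ker ∂_2 − rank ∂_3 = (10 − 6) − 4 = 0, and the invariant factors of ∂_3 are all 1, so H_2 ≅ 0.
  H_3: rank ker ∂_3 − rank ∂_4 = (5 − 4) − 0 = 1, and there is no ∂_4, so H_3 ≅ Z.

As a check, the Euler characteristic is 5 − 10 + 10 − 5 = 0, which agrees with 1 − 0 + 0 − 1 = 0.

H_0 = Z,  H_1 = 0,  H_2 = 0,  H_3 = Z.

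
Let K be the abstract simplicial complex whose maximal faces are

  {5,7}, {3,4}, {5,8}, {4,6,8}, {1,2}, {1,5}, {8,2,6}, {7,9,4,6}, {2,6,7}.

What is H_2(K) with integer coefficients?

Fix the vertex order 1 < 2 < 3 < 4 < 5 < 6 < 7 < 8 < 9 and write every simplex with vertices in increasing order. Then dim K = 3 and the simplices of K are:

  0-simplices (9): [1], [2], [3], [4], [5], [6], [7], [8], [9]
  1-simplices (16): [1,2], [1,5], [2,6], [2,7], [2,8], [3,4], [4,6], [4,7], [4,8], [4,9], [5,7], [5,8], [6,7], [6,8], [6,9], [7,9]
  2-simplices (7): [2,6,7], [2,6,8], [4,6,7], [4,6,8], [4,6,9], [4,7,9], [6,7,9]
  3-simplices (1): [4,6,7,9]

Hence C_0 ≅ Z^9, C_1 ≅ Z^16, C_2 ≅ Z^7, C_3 ≅ Z^1.

∂_1: C_1 → C_0 sends each edge [p,q] (with p < q) to q − p. For instance
  ∂[5,8] = [8] − [5].
This gives a 9×16 integer matrix of rank 8; reducing to Smith normal form yields diagonal entries (1,1,1,1,1,1,1,1).

Boundary ∂_2: C_2 → C_1 sends each 2-simplex [p,q,r] to [q,r] − [p,r] + [p,q]. For instance
  ∂[4,7,9] = [7,9] − [4,9] + [4,7],
  ∂[4,6,7] = [6,7] − [4,7] + [4,6].
The resulting 16×7 matrix has rank 6, and its Smith normal form has invariant factors (1,1,1,1,1,1).

The boundary map ∂_3: C_3 → C_2 sends each 3-simplex σ to the alternating sum Σ_i (−1)^i (σ with its i-th vertex removed). For instance
  ∂[4,6,7,9] = [6,7,9] − [4,7,9] + [4,6,9] − [4,6,7].
The 7×1 boundary matrix has rank 1 and Smith normal form diag(1).

Computing H_k = (kernel of ∂_k) / (image of ∂_{k+1}):

  H_2: rank ker ∂_2 − rank ∂_3 = (7 − 6) − 1 = 0, and the invariant factors of ∂_3 are all 1, so H_2 = 0.

H_2 = 0.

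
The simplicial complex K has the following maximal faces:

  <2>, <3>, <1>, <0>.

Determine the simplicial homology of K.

H_0 = Z^4.

Fix the vertex order 0 < 1 < 2 < 3 and write every simplex with vertices in increasing order. Then dim K = 0 and the simplices of K are:

  0-simplices (4): [0], [1], [2], [3]

so the chain groups are C_0 ≅ Z^4.

Computing H_k = (kernel of ∂_k) / (image of ∂_{k+1}):

  H_0: rank C_0 − rank ∂_1 = 4 − 0 = 4, and there is no ∂_1, so H_0 ≅ Z^4.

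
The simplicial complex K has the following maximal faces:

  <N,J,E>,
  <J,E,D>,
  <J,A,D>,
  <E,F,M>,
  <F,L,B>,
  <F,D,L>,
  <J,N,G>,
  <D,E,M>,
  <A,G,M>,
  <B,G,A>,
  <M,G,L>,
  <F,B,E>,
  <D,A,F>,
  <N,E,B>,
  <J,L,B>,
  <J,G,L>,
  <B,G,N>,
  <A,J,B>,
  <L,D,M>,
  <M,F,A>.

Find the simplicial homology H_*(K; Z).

H_0 = Z,  H_1 = Z ⊕ Z/2,  H_2 = 0.

Order the vertices as A < B < D < E < F < G < J < L < M < N. Listing each simplex with vertices in this order, K has dimension 2 with simplices:

  0-simplices (10): A, B, D, E, F, G, J, L, M, N
  1-simplices (30): AB, AD, AF, AG, AJ, AM, BE, BF, BG, BJ, BL, BN, DE, DF, DJ, DL, DM, EF, EJ, EM, EN, FL, FM, GJ, GL, GM, GN, JL, JN, LM
  2-simplices (20): ABG, ABJ, ADF, ADJ, AFM, AGM, BEF, BEN, BFL, BGN, BJL, DEJ, DEM, DFL, DLM, EFM, EJN, GJL, GJN, GLM

Hence C_0 ≅ Z^10, C_1 ≅ Z^30, C_2 ≅ Z^20.

Boundary ∂_1: C_1 → C_0 is given by ∂[p,q] = [q] − [p]. For instance
  ∂DF = F − D.
As a 10×30 matrix over Z this has rank 9, with invariant factors (1,1,1,1,1,1,1,1,1).

∂_2: C_2 → C_1 sends each 2-simplex [p,q,r] to [q,r] − [p,r] + [p,q]. For instance
  ∂BEF = EF − BF + BE,
  ∂EJN = JN − EN + EJ.
The resulting 30×20 matrix has rank 20, and its Smith normal form has invariant factors (1,1,1,1,1,1,1,1,1,1,1,1,1,1,1,1,1,1,1,2).

Reading off H_k = ker ∂_k / im ∂_{k+1}:

  H_0: rank C_0 − rank ∂_1 = 10 − 9 = 1, and the invariant factors of ∂_1 are all 1, so H_0 = Z.
  H_1: rank ker ∂_1 − rank ∂_2 = (30 − 9) − 20 = 1, and ∂_2 has invariant factor 2 > 1, so H_1 = Z ⊕ Z/2.
  H_2: rank ker ∂_2 − rank ∂_3 = (20 − 20) − 0 = 0, and there is no ∂_3, so H_2 = 0.

As a check, the Euler characteristic is 10 − 30 + 20 = 0, which agrees with 1 − 1 + 0 = 0.
(K is a triangulation of the Klein bottle.)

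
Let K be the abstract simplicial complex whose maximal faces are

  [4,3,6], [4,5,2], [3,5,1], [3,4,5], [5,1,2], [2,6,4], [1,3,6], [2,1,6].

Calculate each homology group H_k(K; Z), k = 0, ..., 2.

K has 6 vertices, 12 edges, 8 triangles.
rank ∂_0 = 0, rank ∂_1 = 5 ⇒ b_0 = 6 − 0 − 5 = 1; all invariant factors of ∂_1 are 1 so no torsion. So H_0 = Z.
rank ∂_1 = 5, rank ∂_2 = 7 ⇒ b_1 = 12 − 5 − 7 = 0; all invariant factors of ∂_2 are 1 so no torsion. So H_1 = 0.
rank ∂_2 = 7, rank ∂_3 = 0 ⇒ b_2 = 8 − 7 − 0 = 1. So H_2 = Z.

H_0 ≅ Z,  H_1 = 0,  H_2 ≅ Z.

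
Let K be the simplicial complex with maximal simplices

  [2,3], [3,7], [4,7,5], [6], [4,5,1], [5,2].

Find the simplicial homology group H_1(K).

We work with the vertex ordering 1 < 2 < 3 < 4 < 5 < 6 < 7. The simplices of K, each written with vertices in increasing order, are:

  0-simplices (7): [1], [2], [3], [4], [5], [6], [7]
  1-simplices (8): [1,4], [1,5], [2,3], [2,5], [3,7], [4,5], [4,7], [5,7]
  2-simplices (2): [1,4,5], [4,5,7]

so the chain groups are C_0 ≅ Z^7, C_1 ≅ Z^8, C_2 ≅ Z^2.

The boundary map ∂_1: C_1 → C_0 sends each edge [p,q] (with p < q) to q − p. For instance
  ∂[3,7] = [7] − [3].
This gives a 7×8 integer matrix of rank 5; reducing to Smith normal form yields diagonal entries (1,1,1,1,1).

The boundary map ∂_2: C_2 → C_1 sends each 2-simplex [p,q,r] to [q,r] − [p,r] + [p,q]. For instance
  ∂[4,5,7] = [5,7] − [4,7] + [4,5],
  ∂[1,4,5] = [4,5] − [1,5] + [1,4].
The resulting 8×2 matrix has rank 2, and its Smith normal form has invariant factors (1,1).

From H_k ≅ ker(∂_k) / im(∂_{k+1}) we obtain:

  H_1: rank ker ∂_1 − rank ∂_2 = (8 − 5) − 2 = 1, and the invariant factors of ∂_2 are all 1, so H_1 = Z.

H_1 = Z.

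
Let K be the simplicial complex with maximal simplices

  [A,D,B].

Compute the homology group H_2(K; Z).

We work with the vertex ordering A < B < D. The simplices of K, each written with vertices in increasing order, are:

  0-simplices (3): A, B, D
  1-simplices (3): AB, AD, BD
  2-simplices (1): ABD

so the chain groups are C_0 ≅ Z^3, C_1 ≅ Z^3, C_2 ≅ Z^1.

The boundary map ∂_1: C_1 → C_0 is given by ∂[p,q] = [q] − [p]. For instance
  ∂AB = B − A.
This gives a 3×3 integer matrix of rank 2; reducing to Smith normal form yields diagonal entries (1,1).

∂_2: C_2 → C_1 maps a triangle to the signed sum of its edges. For instance
  ∂ABD = BD − AD + AB.
The 3×1 boundary matrix has rank 1 and Smith normal form diag(1).

From H_k ≅ ker(∂_k) / im(∂_{k+1}) we obtain:

  H_2: rank ker ∂_2 − rank ∂_3 = (1 − 1) − 0 = 0, and there is no ∂_3, so H_2 ≅ 0.

H_2 ≅ 0.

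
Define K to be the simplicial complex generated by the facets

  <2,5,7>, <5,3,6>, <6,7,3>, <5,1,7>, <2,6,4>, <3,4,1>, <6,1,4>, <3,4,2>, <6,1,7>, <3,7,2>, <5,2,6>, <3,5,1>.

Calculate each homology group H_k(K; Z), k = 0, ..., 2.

H_0 ≅ Z,  H_1 ≅ Z/2,  H_2 = 0.

K has 7 vertices, 18 edges, 12 triangles.
rank ∂_0 = 0, rank ∂_1 = 6 ⇒ b_0 = 7 − 0 − 6 = 1; all invariant factors of ∂_1 are 1 so no torsion. So H_0 = Z.
rank ∂_1 = 6, rank ∂_2 = 12 ⇒ b_1 = 18 − 6 − 12 = 0; ∂_2 has invariant factor(s) [2] giving torsion. So H_1 = Z/2.
rank ∂_2 = 12, rank ∂_3 = 0 ⇒ b_2 = 12 − 12 − 0 = 0. So H_2 = 0.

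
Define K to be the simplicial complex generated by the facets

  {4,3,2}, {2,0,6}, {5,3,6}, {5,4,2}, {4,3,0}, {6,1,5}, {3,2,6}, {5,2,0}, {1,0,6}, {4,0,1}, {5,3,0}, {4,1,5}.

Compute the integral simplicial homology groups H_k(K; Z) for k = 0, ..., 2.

Order the vertices as 0 < 1 < 2 < 3 < 4 < 5 < 6. Listing each simplex with vertices in this order, K has dimension 2 with simplices:

  0-simplices (7): [0], [1], [2], [3], [4], [5], [6]
  1-simplices (18): [0,1], [0,2], [0,3], [0,4], [0,5], [0,6], [1,4], [1,5], [1,6], [2,3], [2,4], [2,5], [2,6], [3,4], [3,5], [3,6], [4,5], [5,6]
  2-simplices (12): [0,1,4], [0,1,6], [0,2,5], [0,2,6], [0,3,4], [0,3,5], [1,4,5], [1,5,6], [2,3,4], [2,3,6], [2,4,5], [3,5,6]

giving chain groups C_0 ≅ Z^7, C_1 ≅ Z^18, C_2 ≅ Z^12.

Boundary ∂_1: C_1 → C_0 sends each edge [p,q] (with p < q) to q − p.
The 7×18 boundary matrix has rank 6 and Smith normal form diag(1,1,1,1,1,1).

∂_2: C_2 → C_1 sends each 2-simplex [p,q,r] to [q,r] − [p,r] + [p,q]. For instance
  ∂[0,3,5] = [3,5] − [0,5] + [0,3],
  ∂[0,2,6] = [2,6] − [0,6] + [0,2].
The 18×12 boundary matrix has rank 12 and Smith normal form diag(1,1,1,1,1,1,1,1,1,1,1,2).

Now H_k = ker ∂_k / im ∂_{k+1}, so:

  H_0: rank C_0 − rank ∂_1 = 7 − 6 = 1, and the invariant factors of ∂_1 are all 1, so H_0 ≅ Z.
  H_1: rank ker ∂_1 − rank ∂_2 = (18 − 6) − 12 = 0, and ∂_2 has invariant factor 2 > 1, so H_1 ≅ Z_2.
  H_2: rank ker ∂_2 − rank ∂_3 = (12 − 12) − 0 = 0, and there is no ∂_3, so H_2 ≅ 0.

As a check, the Euler characteristic is 7 − 18 + 12 = 1, which agrees with 1 − 0 + 0 = 1.
(K is a triangulation of the real projective plane RP^2.)

H_0 = Z,  H_1 = Z_2,  H_2 = 0.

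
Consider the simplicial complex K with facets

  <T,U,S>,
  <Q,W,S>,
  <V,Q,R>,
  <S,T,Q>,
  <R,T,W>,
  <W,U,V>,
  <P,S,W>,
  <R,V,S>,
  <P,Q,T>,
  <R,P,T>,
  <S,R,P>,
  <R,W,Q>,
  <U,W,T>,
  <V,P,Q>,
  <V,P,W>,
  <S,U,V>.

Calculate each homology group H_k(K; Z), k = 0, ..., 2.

H_0 = Z,  H_1 = Z^2,  H_2 = Z.

K has 8 vertices, 24 edges, 16 triangles.
rank ∂_0 = 0, rank ∂_1 = 7 ⇒ b_0 = 8 − 0 − 7 = 1; all invariant factors of ∂_1 are 1 so no torsion. So H_0 = Z.
rank ∂_1 = 7, rank ∂_2 = 15 ⇒ b_1 = 24 − 7 − 15 = 2; all invariant factors of ∂_2 are 1 so no torsion. So H_1 = Z^2.
rank ∂_2 = 15, rank ∂_3 = 0 ⇒ b_2 = 16 − 15 − 0 = 1. So H_2 = Z.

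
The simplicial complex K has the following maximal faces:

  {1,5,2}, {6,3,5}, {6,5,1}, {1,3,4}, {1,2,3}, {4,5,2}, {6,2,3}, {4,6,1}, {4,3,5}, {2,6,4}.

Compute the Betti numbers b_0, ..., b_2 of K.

Order the vertices as 1 < 2 < 3 < 4 < 5 < 6. Listing each simplex with vertices in this order, K has dimension 2 with simplices:

  0-simplices (6): [1], [2], [3], [4], [5], [6]
  1-simplices (15): [1,2], [1,3], [1,4], [1,5], [1,6], [2,3], [2,4], [2,5], [2,6], [3,4], [3,5], [3,6], [4,5], [4,6], [5,6]
  2-simplices (10): [1,2,3], [1,2,5], [1,3,4], [1,4,6], [1,5,6], [2,3,6], [2,4,5], [2,4,6], [3,4,5], [3,5,6]

so the chain groups are C_0 ≅ Z^6, C_1 ≅ Z^15, C_2 ≅ Z^10.

The boundary map ∂_1: C_1 → C_0 is given by ∂[p,q] = [q] − [p].
As a 6×15 matrix over Z this has rank 5, with invariant factors (1,1,1,1,1).

The boundary map ∂_2: C_2 → C_1 acts by ∂[p,q,r] = [q,r] − [p,r] + [p,q]. For instance
  ∂[2,4,5] = [4,5] − [2,5] + [2,4],
  ∂[1,2,5] = [2,5] − [1,5] + [1,2].
As a 15×10 matrix over Z this has rank 10, with invariant factors (1,1,1,1,1,1,1,1,1,2).

Computing H_k = (kernel of ∂_k) / (image of ∂_{k+1}):

  H_0: rank C_0 − rank ∂_1 = 6 − 5 = 1, and the invariant factors of ∂_1 are all 1, so H_0 = Z.
  H_1: rank ker ∂_1 − rank ∂_2 = (15 − 5) − 10 = 0, and ∂_2 has invariant factor 2 > 1, so H_1 = Z_2.
  H_2: rank ker ∂_2 − rank ∂_3 = (10 − 10) − 0 = 0, and there is no ∂_3, so H_2 = 0.

As a check, the Euler characteristic is 6 − 15 + 10 = 1, which agrees with 1 − 0 + 0 = 1.
(K is a triangulation of the real projective plane RP^2.)

Hence the Betti numbers are b_0 = 1, b_1 = 0, b_2 = 0.

b_0 = 1, b_1 = 0, b_2 = 0.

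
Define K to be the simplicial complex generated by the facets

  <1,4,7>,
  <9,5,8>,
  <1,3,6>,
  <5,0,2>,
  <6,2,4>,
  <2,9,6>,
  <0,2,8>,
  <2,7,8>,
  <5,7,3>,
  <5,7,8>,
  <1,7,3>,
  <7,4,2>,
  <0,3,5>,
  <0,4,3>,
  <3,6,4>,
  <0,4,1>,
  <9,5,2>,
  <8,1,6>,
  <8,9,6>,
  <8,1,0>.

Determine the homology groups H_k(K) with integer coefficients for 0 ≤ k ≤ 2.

Order the vertices as 0 < 1 < 2 < 3 < 4 < 5 < 6 < 7 < 8 < 9. Listing each simplex with vertices in this order, K has dimension 2 with simplices:

  0-simplices (10): [0], [1], [2], [3], [4], [5], [6], [7], [8], [9]
  1-simplices (30): (30 of them)
  2-simplices (20): (20 of them)

giving chain groups C_0 ≅ Z^10, C_1 ≅ Z^30, C_2 ≅ Z^20.

∂_1: C_1 → C_0 sends each edge [p,q] (with p < q) to q − p.
As a 10×30 matrix over Z this has rank 9, with invariant factors (1,1,1,1,1,1,1,1,1).

The boundary map ∂_2: C_2 → C_1 maps a triangle to the signed sum of its edges. For instance
  ∂[2,4,7] = [4,7] − [2,7] + [2,4],
  ∂[3,5,7] = [5,7] − [3,7] + [3,5].
This gives a 30×20 integer matrix of rank 20; reducing to Smith normal form yields diagonal entries (1,1,1,1,1,1,1,1,1,1,1,1,1,1,1,1,1,1,1,2).

From H_k ≅ ker(∂_k) / im(∂_{k+1}) we obtain:

  H_0: rank C_0 − rank ∂_1 = 10 − 9 = 1, and the invariant factors of ∂_1 are all 1, so H_0 = Z.
  H_1: rank ker ∂_1 − rank ∂_2 = (30 − 9) − 20 = 1, and ∂_2 has invariant factor 2 > 1, so H_1 = Z ⊕ Z/2.
  H_2: rank ker ∂_2 − rank ∂_3 = (20 − 20) − 0 = 0, and there is no ∂_3, so H_2 = 0.

H_0 ≅ Z,  H_1 ≅ Z ⊕ Z/2,  H_2 = 0.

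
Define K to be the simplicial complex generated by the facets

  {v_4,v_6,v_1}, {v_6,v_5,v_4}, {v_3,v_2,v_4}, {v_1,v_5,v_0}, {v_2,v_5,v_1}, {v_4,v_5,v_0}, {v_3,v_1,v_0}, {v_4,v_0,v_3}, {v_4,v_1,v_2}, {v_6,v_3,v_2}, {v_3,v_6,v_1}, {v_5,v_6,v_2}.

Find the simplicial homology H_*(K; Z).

K has 7 vertices, 18 edges, 12 triangles.
rank ∂_0 = 0, rank ∂_1 = 6 ⇒ b_0 = 7 − 0 − 6 = 1; all invariant factors of ∂_1 are 1 so no torsion. So H_0 = Z.
rank ∂_1 = 6, rank ∂_2 = 12 ⇒ b_1 = 18 − 6 − 12 = 0; ∂_2 has invariant factor(s) [2] giving torsion. So H_1 = Z/2.
rank ∂_2 = 12, rank ∂_3 = 0 ⇒ b_2 = 12 − 12 − 0 = 0. So H_2 = 0.

H_0 ≅ Z,  H_1 ≅ Z/2,  H_2 = 0.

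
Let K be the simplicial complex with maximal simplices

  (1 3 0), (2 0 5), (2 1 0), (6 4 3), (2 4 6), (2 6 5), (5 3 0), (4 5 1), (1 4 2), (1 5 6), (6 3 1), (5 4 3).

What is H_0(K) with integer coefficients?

Order the vertices as 0 < 1 < 2 < 3 < 4 < 5 < 6. Listing each simplex with vertices in this order, K has dimension 2 with simplices:

  0-simplices (7): [0], [1], [2], [3], [4], [5], [6]
  1-simplices (18): [0,1], [0,2], [0,3], [0,5], [1,2], [1,3], [1,4], [1,5], [1,6], [2,4], [2,5], [2,6], [3,4], [3,5], [3,6], [4,5], [4,6], [5,6]
  2-simplices (12): [0,1,2], [0,1,3], [0,2,5], [0,3,5], [1,2,4], [1,3,6], [1,4,5], [1,5,6], [2,4,6], [2,5,6], [3,4,5], [3,4,6]

giving chain groups C_0 ≅ Z^7, C_1 ≅ Z^18, C_2 ≅ Z^12.

∂_1: C_1 → C_0 sends each edge [p,q] (with p < q) to q − p.
The 7×18 boundary matrix has rank 6 and Smith normal form diag(1,1,1,1,1,1).

The boundary map ∂_2: C_2 → C_1 sends each 2-simplex [p,q,r] to [q,r] − [p,r] + [p,q]. For instance
  ∂[1,4,5] = [4,5] − [1,5] + [1,4],
  ∂[1,5,6] = [5,6] − [1,6] + [1,5].
The 18×12 boundary matrix has rank 12 and Smith normal form diag(1,1,1,1,1,1,1,1,1,1,1,2).

Computing H_k = (kernel of ∂_k) / (image of ∂_{k+1}):

  H_0: rank C_0 − rank ∂_1 = 7 − 6 = 1, and the invariant factors of ∂_1 are all 1, so H_0 = Z.

H_0 ≅ Z.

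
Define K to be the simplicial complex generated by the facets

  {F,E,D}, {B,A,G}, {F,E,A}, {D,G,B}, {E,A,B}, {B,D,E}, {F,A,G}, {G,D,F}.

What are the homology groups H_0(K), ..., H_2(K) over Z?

H_0 = Z,  H_1 = 0,  H_2 = Z.

Order the vertices as A < B < D < E < F < G. Listing each simplex with vertices in this order, K has dimension 2 with simplices:

  0-simplices (6): A, B, D, E, F, G
  1-simplices (12): AB, AE, AF, AG, BD, BE, BG, DE, DF, DG, EF, FG
  2-simplices (8): ABE, ABG, AEF, AFG, BDE, BDG, DEF, DFG

giving chain groups C_0 ≅ Z^6, C_1 ≅ Z^12, C_2 ≅ Z^8.

Boundary ∂_1: C_1 → C_0 is given by ∂[p,q] = [q] − [p].
As a 6×12 matrix over Z this has rank 5, with invariant factors (1,1,1,1,1).

The boundary map ∂_2: C_2 → C_1 sends each 2-simplex [p,q,r] to [q,r] − [p,r] + [p,q]. For instance
  ∂ABG = BG − AG + AB,
  ∂BDE = DE − BE + BD.
As a 12×8 matrix over Z this has rank 7, with invariant factors (1,1,1,1,1,1,1).

Now H_k = ker ∂_k / im ∂_{k+1}, so:

  H_0: rank C_0 − rank ∂_1 = 6 − 5 = 1, and the invariant factors of ∂_1 are all 1, so H_0 = Z.
  H_1: rank ker ∂_1 − rank ∂_2 = (12 − 5) − 7 = 0, and the invariant factors of ∂_2 are all 1, so H_1 = 0.
  H_2: rank ker ∂_2 − rank ∂_3 = (8 − 7) − 0 = 1, and there is no ∂_3, so H_2 = Z.

(K is a triangulation of the 2-sphere S^2.)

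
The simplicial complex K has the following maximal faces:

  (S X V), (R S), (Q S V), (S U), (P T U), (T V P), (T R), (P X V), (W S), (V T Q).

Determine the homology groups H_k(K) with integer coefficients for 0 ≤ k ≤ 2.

Take the total order P < Q < R < S < T < U < V < W < X on the vertex set. Then K (dimension 2) consists of the simplices:

  0-simplices (9): P, Q, R, S, T, U, V, W, X
  1-simplices (16): PT, PU, PV, PX, QS, QT, QV, RS, RT, SU, SV, SW, SX, TU, TV, VX
  2-simplices (6): PTU, PTV, PVX, QSV, QTV, SVX

giving chain groups C_0 ≅ Z^9, C_1 ≅ Z^16, C_2 ≅ Z^6.

∂_1: C_1 → C_0 maps an edge to its endpoints' difference, ∂[p,q] = q − p. For instance
  ∂QV = V − Q.
As a 9×16 matrix over Z this has rank 8, with invariant factors (1,1,1,1,1,1,1,1).

Boundary ∂_2: C_2 → C_1 maps a triangle to the signed sum of its edges. For instance
  ∂SVX = VX − SX + SV,
  ∂PTV = TV − PV + PT.
The resulting 16×6 matrix has rank 6, and its Smith normal form has invariant factors (1,1,1,1,1,1).

Now H_k = ker ∂_k / im ∂_{k+1}, so:

  H_0: rank C_0 − rank ∂_1 = 9 − 8 = 1, and the invariant factors of ∂_1 are all 1, so H_0 = Z.
  H_1: rank ker ∂_1 − rank ∂_2 = (16 − 8) − 6 = 2, and the invariant factors of ∂_2 are all 1, so H_1 = Z^2.
  H_2: rank ker ∂_2 − rank ∂_3 = (6 − 6) − 0 = 0, and there is no ∂_3, so H_2 = 0.

As a check, the Euler characteristic is 9 − 16 + 6 = -1, which agrees with 1 − 2 + 0 = -1.

H_0 ≅ Z,  H_1 ≅ Z^2,  H_2 = 0.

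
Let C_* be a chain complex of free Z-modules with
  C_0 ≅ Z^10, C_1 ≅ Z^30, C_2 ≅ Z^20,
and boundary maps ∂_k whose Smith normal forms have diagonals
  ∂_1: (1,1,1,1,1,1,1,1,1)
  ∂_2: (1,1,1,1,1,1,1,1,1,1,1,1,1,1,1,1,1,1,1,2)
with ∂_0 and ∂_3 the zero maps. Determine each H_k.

H_0: b_0 = 10 − 0 − 9 = 1; torsion from ∂_1 factors > 1: none. So H_0 = Z.
H_1: b_1 = 30 − 9 − 20 = 1; torsion from ∂_2 factors > 1: [2]. So H_1 = Z × Z/2.
H_2: b_2 = 20 − 20 − 0 = 0; torsion from ∂_3 factors > 1: none. So H_2 = 0.

H_0 = Z,  H_1 = Z × Z/2,  H_2 = 0.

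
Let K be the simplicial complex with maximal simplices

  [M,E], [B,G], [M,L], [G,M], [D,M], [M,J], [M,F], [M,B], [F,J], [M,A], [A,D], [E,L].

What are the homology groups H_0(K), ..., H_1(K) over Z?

Order the vertices as A < B < D < E < F < G < J < L < M. Listing each simplex with vertices in this order, K has dimension 1 with simplices:

  0-simplices (9): A, B, D, E, F, G, J, L, M
  1-simplices (12): AD, AM, BG, BM, DM, EL, EM, FJ, FM, GM, JM, LM

so the chain groups are C_0 ≅ Z^9, C_1 ≅ Z^12.

The boundary map ∂_1: C_1 → C_0 sends each edge [p,q] (with p < q) to q − p. For instance
  ∂AM = M − A.
This gives a 9×12 integer matrix of rank 8; reducing to Smith normal form yields diagonal entries (1,1,1,1,1,1,1,1).

Computing H_k = (kernel of ∂_k) / (image of ∂_{k+1}):

  H_0: rank C_0 − rank ∂_1 = 9 − 8 = 1, and the invariant factors of ∂_1 are all 1, so H_0 = Z.
  H_1: rank ker ∂_1 − rank ∂_2 = (12 − 8) − 0 = 4, and there is no ∂_2, so H_1 = Z^4.

H_0 ≅ Z,  H_1 ≅ Z^4.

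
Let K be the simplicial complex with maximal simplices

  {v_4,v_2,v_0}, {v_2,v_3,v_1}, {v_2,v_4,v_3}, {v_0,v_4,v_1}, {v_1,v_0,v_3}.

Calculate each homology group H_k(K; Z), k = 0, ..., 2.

H_0 = Z,  H_1 = Z,  H_2 = 0.

Take the total order v_0 < v_1 < v_2 < v_3 < v_4 on the vertex set. Then K (dimension 2) consists of the simplices:

  0-simplices (5): [v_0], [v_1], [v_2], [v_3], [v_4]
  1-simplices (10): [v_0,v_1], [v_0,v_2], [v_0,v_3], [v_0,v_4], [v_1,v_2], [v_1,v_3], [v_1,v_4], [v_2,v_3], [v_2,v_4], [v_3,v_4]
  2-simplices (5): [v_0,v_1,v_3], [v_0,v_1,v_4], [v_0,v_2,v_4], [v_1,v_2,v_3], [v_2,v_3,v_4]

so the chain groups are C_0 ≅ Z^5, C_1 ≅ Z^10, C_2 ≅ Z^5.

∂_1: C_1 → C_0 is given by ∂[p,q] = [q] − [p].
This gives a 5×10 integer matrix of rank 4; reducing to Smith normal form yields diagonal entries (1,1,1,1).

The boundary map ∂_2: C_2 → C_1 acts by ∂[p,q,r] = [q,r] − [p,r] + [p,q]. For instance
  ∂[v_2,v_3,v_4] = [v_3,v_4] − [v_2,v_4] + [v_2,v_3],
  ∂[v_0,v_1,v_3] = [v_1,v_3] − [v_0,v_3] + [v_0,v_1].
The resulting 10×5 matrix has rank 5, and its Smith normal form has invariant factors (1,1,1,1,1).

From H_k ≅ ker(∂_k) / im(∂_{k+1}) we obtain:

  H_0: rank C_0 − rank ∂_1 = 5 − 4 = 1, and the invariant factors of ∂_1 are all 1, so H_0 = Z.
  H_1: rank ker ∂_1 − rank ∂_2 = (10 − 4) − 5 = 1, and the invariant factors of ∂_2 are all 1, so H_1 = Z.
  H_2: rank ker ∂_2 − rank ∂_3 = (5 − 5) − 0 = 0, and there is no ∂_3, so H_2 = 0.

(K is a triangulation of the Möbius band.)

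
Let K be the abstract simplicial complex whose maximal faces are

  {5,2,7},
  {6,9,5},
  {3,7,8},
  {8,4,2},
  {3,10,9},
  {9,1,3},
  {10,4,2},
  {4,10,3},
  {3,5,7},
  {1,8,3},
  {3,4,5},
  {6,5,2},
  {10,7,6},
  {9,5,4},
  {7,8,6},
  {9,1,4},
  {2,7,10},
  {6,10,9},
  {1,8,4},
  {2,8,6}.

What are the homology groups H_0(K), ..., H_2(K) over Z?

We work with the vertex ordering 1 < 2 < 3 < 4 < 5 < 6 < 7 < 8 < 9 < 10. The simplices of K, each written with vertices in increasing order, are:

  0-simplices (10): [1], [2], [3], [4], [5], [6], [7], [8], [9], [10]
  1-simplices (30): (30 of them)
  2-simplices (20): (20 of them)

so the chain groups are C_0 ≅ Z^10, C_1 ≅ Z^30, C_2 ≅ Z^20.

The boundary map ∂_1: C_1 → C_0 is given by ∂[p,q] = [q] − [p].
The 10×30 boundary matrix has rank 9 and Smith normal form diag(1,1,1,1,1,1,1,1,1).

Boundary ∂_2: C_2 → C_1 acts by ∂[p,q,r] = [q,r] − [p,r] + [p,q]. For instance
  ∂[2,5,6] = [5,6] − [2,6] + [2,5],
  ∂[2,5,7] = [5,7] − [2,7] + [2,5].
The resulting 30×20 matrix has rank 20, and its Smith normal form has invariant factors (1,1,1,1,1,1,1,1,1,1,1,1,1,1,1,1,1,1,1,2).

Now H_k = ker ∂_k / im ∂_{k+1}, so:

  H_0: rank C_0 − rank ∂_1 = 10 − 9 = 1, and the invariant factors of ∂_1 are all 1, so H_0 = Z.
  H_1: rank ker ∂_1 − rank ∂_2 = (30 − 9) − 20 = 1, and ∂_2 has invariant factor 2 > 1, so H_1 = Z × Z/2.
  H_2: rank ker ∂_2 − rank ∂_3 = (20 − 20) − 0 = 0, and there is no ∂_3, so H_2 = 0.

H_0 = Z,  H_1 = Z × Z/2,  H_2 = 0.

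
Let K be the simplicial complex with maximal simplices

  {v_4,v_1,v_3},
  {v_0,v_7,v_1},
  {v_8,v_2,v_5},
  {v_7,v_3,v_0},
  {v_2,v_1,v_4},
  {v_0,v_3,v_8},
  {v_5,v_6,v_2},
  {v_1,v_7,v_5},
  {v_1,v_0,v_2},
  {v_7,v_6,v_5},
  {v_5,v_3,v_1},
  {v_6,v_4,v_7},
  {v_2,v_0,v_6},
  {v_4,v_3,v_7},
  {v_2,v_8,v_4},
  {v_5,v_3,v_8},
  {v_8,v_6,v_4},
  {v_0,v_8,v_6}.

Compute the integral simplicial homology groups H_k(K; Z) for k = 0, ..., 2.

We work with the vertex ordering v_0 < v_1 < v_2 < v_3 < v_4 < v_5 < v_6 < v_7 < v_8. The simplices of K, each written with vertices in increasing order, are:

  0-simplices (9): [v_0], [v_1], [v_2], [v_3], [v_4], [v_5], [v_6], [v_7], [v_8]
  1-simplices (27): (27 of them)
  2-simplices (18): (18 of them)

giving chain groups C_0 ≅ Z^9, C_1 ≅ Z^27, C_2 ≅ Z^18.

∂_1: C_1 → C_0 sends each edge [p,q] (with p < q) to q − p. For instance
  ∂[v_0,v_3] = [v_3] − [v_0].
The resulting 9×27 matrix has rank 8, and its Smith normal form has invariant factors (1,1,1,1,1,1,1,1).

Boundary ∂_2: C_2 → C_1 maps a triangle to the signed sum of its edges. For instance
  ∂[v_0,v_1,v_7] = [v_1,v_7] − [v_0,v_7] + [v_0,v_1],
  ∂[v_2,v_5,v_6] = [v_5,v_6] − [v_2,v_6] + [v_2,v_5].
As a 27×18 matrix over Z this has rank 18, with invariant factors (1,1,1,1,1,1,1,1,1,1,1,1,1,1,1,1,1,2).

Reading off H_k = ker ∂_k / im ∂_{k+1}:

  H_0: rank C_0 − rank ∂_1 = 9 − 8 = 1, and the invariant factors of ∂_1 are all 1, so H_0 = Z.
  H_1: rank ker ∂_1 − rank ∂_2 = (27 − 8) − 18 = 1, and ∂_2 has invariant factor 2 > 1, so H_1 = Z ⊕ Z/2Z.
  H_2: rank ker ∂_2 − rank ∂_3 = (18 − 18) − 0 = 0, and there is no ∂_3, so H_2 = 0.

As a check, the Euler characteristic is 9 − 27 + 18 = 0, which agrees with 1 − 1 + 0 = 0.

H_0 ≅ Z,  H_1 ≅ Z ⊕ Z/2Z,  H_2 = 0.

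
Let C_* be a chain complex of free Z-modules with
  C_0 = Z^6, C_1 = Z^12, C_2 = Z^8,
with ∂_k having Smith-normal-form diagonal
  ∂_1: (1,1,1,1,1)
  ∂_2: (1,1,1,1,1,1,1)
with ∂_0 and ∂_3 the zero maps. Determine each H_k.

H_0: b_0 = 6 − 0 − 5 = 1; torsion from ∂_1 factors > 1: none. So H_0 ≅ Z.
H_1: b_1 = 12 − 5 − 7 = 0; torsion from ∂_2 factors > 1: none. So H_1 ≅ 0.
H_2: b_2 = 8 − 7 − 0 = 1; torsion from ∂_3 factors > 1: none. So H_2 ≅ Z.

H_0 ≅ Z,  H_1 = 0,  H_2 ≅ Z.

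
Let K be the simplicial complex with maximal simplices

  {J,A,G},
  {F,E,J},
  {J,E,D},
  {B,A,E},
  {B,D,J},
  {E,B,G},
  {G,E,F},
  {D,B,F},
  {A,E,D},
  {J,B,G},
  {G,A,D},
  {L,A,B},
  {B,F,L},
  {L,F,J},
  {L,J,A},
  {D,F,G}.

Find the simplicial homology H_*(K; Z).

We work with the vertex ordering A < B < D < E < F < G < J < L. The simplices of K, each written with vertices in increasing order, are:

  0-simplices (8): A, B, D, E, F, G, J, L
  1-simplices (24): AB, AD, AE, AG, AJ, AL, BD, BE, BF, BG, BJ, BL, DE, DF, DG, DJ, EF, EG, EJ, FG, FJ, FL, GJ, JL
  2-simplices (16): ABE, ABL, ADE, ADG, AGJ, AJL, BDF, BDJ, BEG, BFL, BGJ, DEJ, DFG, EFG, EFJ, FJL

giving chain groups C_0 ≅ Z^8, C_1 ≅ Z^24, C_2 ≅ Z^16.

∂_1: C_1 → C_0 sends each edge [p,q] (with p < q) to q − p. For instance
  ∂AB = B − A.
This gives a 8×24 integer matrix of rank 7; reducing to Smith normal form yields diagonal entries (1,1,1,1,1,1,1).

Boundary ∂_2: C_2 → C_1 acts by ∂[p,q,r] = [q,r] − [p,r] + [p,q]. For instance
  ∂DEJ = EJ − DJ + DE,
  ∂ADE = DE − AE + AD.
The resulting 24×16 matrix has rank 15, and its Smith normal form has invariant factors (1,1,1,1,1,1,1,1,1,1,1,1,1,1,1).

Computing H_k = (kernel of ∂_k) / (image of ∂_{k+1}):

  H_0: rank C_0 − rank ∂_1 = 8 − 7 = 1, and the invariant factors of ∂_1 are all 1, so H_0 = Z.
  H_1: rank ker ∂_1 − rank ∂_2 = (24 − 7) − 15 = 2, and the invariant factors of ∂_2 are all 1, so H_1 = Z^2.
  H_2: rank ker ∂_2 − rank ∂_3 = (16 − 15) − 0 = 1, and there is no ∂_3, so H_2 = Z.

H_0 ≅ Z,  H_1 ≅ Z^2,  H_2 ≅ Z.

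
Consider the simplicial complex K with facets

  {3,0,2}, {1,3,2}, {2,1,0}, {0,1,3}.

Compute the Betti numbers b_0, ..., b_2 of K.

Fix the vertex order 0 < 1 < 2 < 3 and write every simplex with vertices in increasing order. Then dim K = 2 and the simplices of K are:

  0-simplices (4): [0], [1], [2], [3]
  1-simplices (6): [0,1], [0,2], [0,3], [1,2], [1,3], [2,3]
  2-simplices (4): [0,1,2], [0,1,3], [0,2,3], [1,2,3]

giving chain groups C_0 ≅ Z^4, C_1 ≅ Z^6, C_2 ≅ Z^4.

∂_1: C_1 → C_0 maps an edge to its endpoints' difference, ∂[p,q] = q − p. For instance
  ∂[0,2] = [2] − [0].
As a 4×6 matrix over Z this has rank 3, with invariant factors (1,1,1).

∂_2: C_2 → C_1 sends each 2-simplex [p,q,r] to [q,r] − [p,r] + [p,q]. For instance
  ∂[0,2,3] = [2,3] − [0,3] + [0,2],
  ∂[0,1,3] = [1,3] − [0,3] + [0,1].
The 6×4 boundary matrix has rank 3 and Smith normal form diag(1,1,1).

Reading off H_k = ker ∂_k / im ∂_{k+1}:

  H_0: rank C_0 − rank ∂_1 = 4 − 3 = 1, and the invariant factors of ∂_1 are all 1, so H_0 = Z.
  H_1: rank ker ∂_1 − rank ∂_2 = (6 − 3) − 3 = 0, and the invariant factors of ∂_2 are all 1, so H_1 = 0.
  H_2: rank ker ∂_2 − rank ∂_3 = (4 − 3) − 0 = 1, and there is no ∂_3, so H_2 = Z.

Hence the Betti numbers are b_0 = 1, b_1 = 0, b_2 = 1.

b_0 = 1, b_1 = 0, b_2 = 1.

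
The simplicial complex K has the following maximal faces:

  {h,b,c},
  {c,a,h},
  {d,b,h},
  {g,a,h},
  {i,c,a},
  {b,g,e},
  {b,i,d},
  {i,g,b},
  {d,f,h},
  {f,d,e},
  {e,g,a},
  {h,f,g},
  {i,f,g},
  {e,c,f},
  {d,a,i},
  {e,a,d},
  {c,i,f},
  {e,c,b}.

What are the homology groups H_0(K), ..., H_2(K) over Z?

H_0 = Z,  H_1 = Z^2,  H_2 = Z.

Fix the vertex order a < b < c < d < e < f < g < h < i and write every simplex with vertices in increasing order. Then dim K = 2 and the simplices of K are:

  0-simplices (9): a, b, c, d, e, f, g, h, i
  1-simplices (27): ac, ad, ae, ag, ah, ai, bc, bd, be, bg, bh, bi, ce, cf, ch, ci, de, df, dh, di, ef, eg, fg, fh, fi, gh, gi
  2-simplices (18): ach, aci, ade, adi, aeg, agh, bce, bch, bdh, bdi, beg, bgi, cef, cfi, def, dfh, fgh, fgi

Hence C_0 ≅ Z^9, C_1 ≅ Z^27, C_2 ≅ Z^18.

∂_1: C_1 → C_0 is given by ∂[p,q] = [q] − [p].
As a 9×27 matrix over Z this has rank 8, with invariant factors (1,1,1,1,1,1,1,1).

Boundary ∂_2: C_2 → C_1 sends each 2-simplex [p,q,r] to [q,r] − [p,r] + [p,q]. For instance
  ∂bdh = dh − bh + bd,
  ∂fgh = gh − fh + fg.
The 27×18 boundary matrix has rank 17 and Smith normal form diag(1,1,1,1,1,1,1,1,1,1,1,1,1,1,1,1,1).

From H_k ≅ ker(∂_k) / im(∂_{k+1}) we obtain:

  H_0: rank C_0 − rank ∂_1 = 9 − 8 = 1, and the invariant factors of ∂_1 are all 1, so H_0 = Z.
  H_1: rank ker ∂_1 − rank ∂_2 = (27 − 8) − 17 = 2, and the invariant factors of ∂_2 are all 1, so H_1 = Z^2.
  H_2: rank ker ∂_2 − rank ∂_3 = (18 − 17) − 0 = 1, and there is no ∂_3, so H_2 = Z.

As a check, the Euler characteristic is 9 − 27 + 18 = 0, which agrees with 1 − 2 + 1 = 0.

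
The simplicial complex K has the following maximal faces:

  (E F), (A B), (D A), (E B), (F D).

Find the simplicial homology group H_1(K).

Fix the vertex order A < B < D < E < F and write every simplex with vertices in increasing order. Then dim K = 1 and the simplices of K are:

  0-simplices (5): A, B, D, E, F
  1-simplices (5): AB, AD, BE, DF, EF

so the chain groups are C_0 ≅ Z^5, C_1 ≅ Z^5.

Boundary ∂_1: C_1 → C_0 sends each edge [p,q] (with p < q) to q − p. For instance
  ∂AB = B − A.
The 5×5 boundary matrix has rank 4 and Smith normal form diag(1,1,1,1).

From H_k ≅ ker(∂_k) / im(∂_{k+1}) we obtain:

  H_1: rank ker ∂_1 − rank ∂_2 = (5 − 4) − 0 = 1, and there is no ∂_2, so H_1 = Z.

H_1 = Z.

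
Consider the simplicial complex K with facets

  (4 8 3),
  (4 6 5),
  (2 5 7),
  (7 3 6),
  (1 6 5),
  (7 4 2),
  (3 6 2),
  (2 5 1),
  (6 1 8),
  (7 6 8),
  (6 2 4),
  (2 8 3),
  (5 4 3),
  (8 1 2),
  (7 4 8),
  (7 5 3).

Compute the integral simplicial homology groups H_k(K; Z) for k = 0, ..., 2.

H_0 = Z,  H_1 = Z^2,  H_2 = Z.

K has 8 vertices, 24 edges, 16 triangles.
rank ∂_0 = 0, rank ∂_1 = 7 ⇒ b_0 = 8 − 0 − 7 = 1; all invariant factors of ∂_1 are 1 so no torsion. So H_0 ≅ Z.
rank ∂_1 = 7, rank ∂_2 = 15 ⇒ b_1 = 24 − 7 − 15 = 2; all invariant factors of ∂_2 are 1 so no torsion. So H_1 ≅ Z^2.
rank ∂_2 = 15, rank ∂_3 = 0 ⇒ b_2 = 16 − 15 − 0 = 1. So H_2 ≅ Z.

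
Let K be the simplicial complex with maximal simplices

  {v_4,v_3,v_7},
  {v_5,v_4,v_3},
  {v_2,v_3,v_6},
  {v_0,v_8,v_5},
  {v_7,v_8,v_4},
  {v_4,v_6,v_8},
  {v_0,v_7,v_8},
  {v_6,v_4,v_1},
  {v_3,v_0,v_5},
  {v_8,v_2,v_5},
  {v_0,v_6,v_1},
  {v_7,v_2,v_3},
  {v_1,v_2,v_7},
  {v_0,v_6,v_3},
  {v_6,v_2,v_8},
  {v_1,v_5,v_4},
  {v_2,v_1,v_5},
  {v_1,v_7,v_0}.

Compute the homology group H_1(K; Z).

We work with the vertex ordering v_0 < v_1 < v_2 < v_3 < v_4 < v_5 < v_6 < v_7 < v_8. The simplices of K, each written with vertices in increasing order, are:

  0-simplices (9): [v_0], [v_1], [v_2], [v_3], [v_4], [v_5], [v_6], [v_7], [v_8]
  1-simplices (27): (27 of them)
  2-simplices (18): (18 of them)

so the chain groups are C_0 ≅ Z^9, C_1 ≅ Z^27, C_2 ≅ Z^18.

Boundary ∂_1: C_1 → C_0 is given by ∂[p,q] = [q] − [p]. For instance
  ∂[v_0,v_5] = [v_5] − [v_0].
As a 9×27 matrix over Z this has rank 8, with invariant factors (1,1,1,1,1,1,1,1).

Boundary ∂_2: C_2 → C_1 sends each 2-simplex [p,q,r] to [q,r] − [p,r] + [p,q]. For instance
  ∂[v_1,v_4,v_6] = [v_4,v_6] − [v_1,v_6] + [v_1,v_4],
  ∂[v_0,v_5,v_8] = [v_5,v_8] − [v_0,v_8] + [v_0,v_5].
As a 27×18 matrix over Z this has rank 17, with invariant factors (1,1,1,1,1,1,1,1,1,1,1,1,1,1,1,1,1).

From H_k ≅ ker(∂_k) / im(∂_{k+1}) we obtain:

  H_1: rank ker ∂_1 − rank ∂_2 = (27 − 8) − 17 = 2, and the invariant factors of ∂_2 are all 1, so H_1 = Z^2.

H_1 ≅ Z^2.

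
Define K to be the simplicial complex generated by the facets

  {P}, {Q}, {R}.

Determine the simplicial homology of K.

H_0 = Z^3.

We work with the vertex ordering P < Q < R. The simplices of K, each written with vertices in increasing order, are:

  0-simplices (3): P, Q, R

giving chain groups C_0 ≅ Z^3.

Now H_k = ker ∂_k / im ∂_{k+1}, so:

  H_0: rank C_0 − rank ∂_1 = 3 − 0 = 3, and there is no ∂_1, so H_0 ≅ Z^3.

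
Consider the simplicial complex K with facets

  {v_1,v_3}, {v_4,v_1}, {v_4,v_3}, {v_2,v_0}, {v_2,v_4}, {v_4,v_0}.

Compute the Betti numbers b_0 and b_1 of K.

b_0 = 1, b_1 = 2.

We work with the vertex ordering v_0 < v_1 < v_2 < v_3 < v_4. The simplices of K, each written with vertices in increasing order, are:

  0-simplices (5): [v_0], [v_1], [v_2], [v_3], [v_4]
  1-simplices (6): [v_0,v_2], [v_0,v_4], [v_1,v_3], [v_1,v_4], [v_2,v_4], [v_3,v_4]

giving chain groups C_0 ≅ Z^5, C_1 ≅ Z^6.

∂_1: C_1 → C_0 sends each edge [p,q] (with p < q) to q − p. For instance
  ∂[v_0,v_2] = [v_2] − [v_0].
This gives a 5×6 integer matrix of rank 4; reducing to Smith normal form yields diagonal entries (1,1,1,1).

From H_k ≅ ker(∂_k) / im(∂_{k+1}) we obtain:

  H_0: rank C_0 − rank ∂_1 = 5 − 4 = 1, and the invariant factors of ∂_1 are all 1, so H_0 = Z.
  H_1: rank ker ∂_1 − rank ∂_2 = (6 − 4) − 0 = 2, and there is no ∂_2, so H_1 = Z^2.

(K is a triangulation of a wedge of 2 circles.)

Hence the Betti numbers are b_0 = 1, b_1 = 2.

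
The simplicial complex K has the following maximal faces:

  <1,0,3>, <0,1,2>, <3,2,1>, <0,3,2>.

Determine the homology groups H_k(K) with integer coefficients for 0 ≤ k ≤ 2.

H_0 ≅ Z,  H_1 = 0,  H_2 ≅ Z.

We work with the vertex ordering 0 < 1 < 2 < 3. The simplices of K, each written with vertices in increasing order, are:

  0-simplices (4): [0], [1], [2], [3]
  1-simplices (6): [0,1], [0,2], [0,3], [1,2], [1,3], [2,3]
  2-simplices (4): [0,1,2], [0,1,3], [0,2,3], [1,2,3]

so the chain groups are C_0 ≅ Z^4, C_1 ≅ Z^6, C_2 ≅ Z^4.

Boundary ∂_1: C_1 → C_0 maps an edge to its endpoints' difference, ∂[p,q] = q − p.
The 4×6 boundary matrix has rank 3 and Smith normal form diag(1,1,1).

The boundary map ∂_2: C_2 → C_1 maps a triangle to the signed sum of its edges. For instance
  ∂[0,1,2] = [1,2] − [0,2] + [0,1],
  ∂[1,2,3] = [2,3] − [1,3] + [1,2].
As a 6×4 matrix over Z this has rank 3, with invariant factors (1,1,1).

Now H_k = ker ∂_k / im ∂_{k+1}, so:

  H_0: rank C_0 − rank ∂_1 = 4 − 3 = 1, and the invariant factors of ∂_1 are all 1, so H_0 ≅ Z.
  H_1: rank ker ∂_1 − rank ∂_2 = (6 − 3) − 3 = 0, and the invariant factors of ∂_2 are all 1, so H_1 ≅ 0.
  H_2: rank ker ∂_2 − rank ∂_3 = (4 − 3) − 0 = 1, and there is no ∂_3, so H_2 ≅ Z.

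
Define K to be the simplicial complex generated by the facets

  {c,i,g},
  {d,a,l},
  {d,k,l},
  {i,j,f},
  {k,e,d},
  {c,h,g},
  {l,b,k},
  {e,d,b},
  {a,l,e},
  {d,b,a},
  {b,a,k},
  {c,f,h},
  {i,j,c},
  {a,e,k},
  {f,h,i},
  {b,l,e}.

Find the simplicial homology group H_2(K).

K has 12 vertices, 27 edges, 16 triangles.
rank ∂_2 = 16, rank ∂_3 = 0 ⇒ b_2 = 16 − 16 − 0 = 0. So H_2 = 0.

H_2 = 0.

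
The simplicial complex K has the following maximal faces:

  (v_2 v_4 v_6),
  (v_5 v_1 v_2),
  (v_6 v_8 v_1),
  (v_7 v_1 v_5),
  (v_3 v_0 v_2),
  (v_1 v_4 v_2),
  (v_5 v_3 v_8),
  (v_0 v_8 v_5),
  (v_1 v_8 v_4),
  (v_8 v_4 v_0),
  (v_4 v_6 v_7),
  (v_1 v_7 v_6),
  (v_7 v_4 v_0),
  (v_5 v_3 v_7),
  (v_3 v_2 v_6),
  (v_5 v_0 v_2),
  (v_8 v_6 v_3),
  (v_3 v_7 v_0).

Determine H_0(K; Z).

K has 9 vertices, 27 edges, 18 triangles.
rank ∂_0 = 0, rank ∂_1 = 8 ⇒ b_0 = 9 − 0 − 8 = 1; all invariant factors of ∂_1 are 1 so no torsion. So H_0 ≅ Z.

H_0 = Z.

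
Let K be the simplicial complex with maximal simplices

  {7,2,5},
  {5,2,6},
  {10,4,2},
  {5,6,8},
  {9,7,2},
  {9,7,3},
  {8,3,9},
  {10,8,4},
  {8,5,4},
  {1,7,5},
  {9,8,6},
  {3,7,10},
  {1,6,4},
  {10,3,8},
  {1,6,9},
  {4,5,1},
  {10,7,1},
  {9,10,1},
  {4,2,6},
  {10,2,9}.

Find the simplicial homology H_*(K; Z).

Order the vertices as 1 < 2 < 3 < 4 < 5 < 6 < 7 < 8 < 9 < 10. Listing each simplex with vertices in this order, K has dimension 2 with simplices:

  0-simplices (10): [1], [2], [3], [4], [5], [6], [7], [8], [9], [10]
  1-simplices (30): (30 of them)
  2-simplices (20): (20 of them)

giving chain groups C_0 ≅ Z^10, C_1 ≅ Z^30, C_2 ≅ Z^20.

∂_1: C_1 → C_0 sends each edge [p,q] (with p < q) to q − p.
The 10×30 boundary matrix has rank 9 and Smith normal form diag(1,1,1,1,1,1,1,1,1).

Boundary ∂_2: C_2 → C_1 maps a triangle to the signed sum of its edges. For instance
  ∂[4,8,10] = [8,10] − [4,10] + [4,8],
  ∂[6,8,9] = [8,9] − [6,9] + [6,8].
The resulting 30×20 matrix has rank 20, and its Smith normal form has invariant factors (1,1,1,1,1,1,1,1,1,1,1,1,1,1,1,1,1,1,1,2).

Computing H_k = (kernel of ∂_k) / (image of ∂_{k+1}):

  H_0: rank C_0 − rank ∂_1 = 10 − 9 = 1, and the invariant factors of ∂_1 are all 1, so H_0 ≅ Z.
  H_1: rank ker ∂_1 − rank ∂_2 = (30 − 9) − 20 = 1, and ∂_2 has invariant factor 2 > 1, so H_1 ≅ Z × Z/2.
  H_2: rank ker ∂_2 − rank ∂_3 = (20 − 20) − 0 = 0, and there is no ∂_3, so H_2 ≅ 0.

H_0 = Z,  H_1 = Z × Z/2,  H_2 = 0.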